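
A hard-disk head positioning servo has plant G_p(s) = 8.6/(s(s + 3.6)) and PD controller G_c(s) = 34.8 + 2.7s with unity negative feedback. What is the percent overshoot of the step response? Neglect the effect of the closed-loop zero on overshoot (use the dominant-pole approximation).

2.12%

Forward path: (34.8 + 2.7s)·8.6/(s(s+3.6)). The closed-loop characteristic equation is s² + (3.6 + 8.6·2.7)s + 8.6·34.8 = 0.
That is s² + 26.82s + 299.3 = 0, so ω_n = 17.3 rad/s and ζ = 26.82/(2·17.3) = 0.7752.
%OS = 100·exp(−πζ/√(1−ζ²)) = 2.12%.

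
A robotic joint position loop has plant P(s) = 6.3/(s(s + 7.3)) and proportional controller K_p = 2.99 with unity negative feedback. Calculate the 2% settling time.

T_s ≈ 1.1 s

Closed-loop characteristic equation: s² + 7.3s + 18.84 = 0, so ω_n = 4.34 rad/s and ζ = 7.3/(2·4.34) = 0.841.
2% settling time T_s ≈ 4/(ζω_n) = 4/3.65 = 1.1 s.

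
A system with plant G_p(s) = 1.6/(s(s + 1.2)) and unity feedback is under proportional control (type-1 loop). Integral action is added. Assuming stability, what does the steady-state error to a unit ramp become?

0

The integrator raises the loop to type 2, so K_v → ∞ and e_ss to a ramp is zero.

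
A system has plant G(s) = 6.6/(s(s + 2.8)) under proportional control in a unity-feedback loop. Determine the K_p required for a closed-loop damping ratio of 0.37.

Closed-loop characteristic equation: s² + 2.8s + K_p·6.6 = 0.
So ω_n = √(6.6K_p) and 2ζω_n = 2.8, giving ζ = 2.8/(2√(6.6K_p)).
Setting ζ = 0.37: √(6.6K_p) = 2.8/(2·0.37) = 3.784, so K_p = 14.32/6.6 = 2.17.

K_p = 2.17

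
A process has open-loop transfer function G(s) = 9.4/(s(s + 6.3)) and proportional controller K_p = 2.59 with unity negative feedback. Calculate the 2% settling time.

T_s ≈ 1.27 s

From 1 + K_pG(s) = 0: s² + 6.3s + 24.35 = 0 ⇒ ω_n = 4.934, ζ = 0.6384.
2% settling time T_s ≈ 4/(ζω_n) = 4/3.15 = 1.27 s.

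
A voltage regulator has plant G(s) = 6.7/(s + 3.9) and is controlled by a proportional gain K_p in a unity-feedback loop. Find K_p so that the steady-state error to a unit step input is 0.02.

K_p = 28.5

For a type-0 loop with proportional control, e_ss = 1/(1 + K_p·G(0)).
G(0) = 1.718. Require 1/(1 + K_p·1.718) = 0.02, so 1 + 1.718·K_p = 50.
K_p = (50 − 1)/1.718 = 28.5.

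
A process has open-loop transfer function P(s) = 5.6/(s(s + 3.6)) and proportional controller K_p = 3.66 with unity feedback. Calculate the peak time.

T_p = 0.756 s

Closed-loop characteristic equation: s² + 3.6s + 20.5 = 0, so ω_n = 4.527 rad/s and ζ = 3.6/(2·4.527) = 0.3976.
Damped frequency ω_d = ω_n√(1−ζ²) = 4.154 rad/s, so peak time T_p = π/ω_d = 0.756 s.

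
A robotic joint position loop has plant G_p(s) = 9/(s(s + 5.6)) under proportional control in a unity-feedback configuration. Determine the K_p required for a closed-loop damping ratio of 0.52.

K_p = 3.22

Closed-loop characteristic equation: s² + 5.6s + K_p·9 = 0.
So ω_n = √(9K_p) and 2ζω_n = 5.6, giving ζ = 5.6/(2√(9K_p)).
Setting ζ = 0.52: √(9K_p) = 5.6/(2·0.52) = 5.385, so K_p = 28.99/9 = 3.22.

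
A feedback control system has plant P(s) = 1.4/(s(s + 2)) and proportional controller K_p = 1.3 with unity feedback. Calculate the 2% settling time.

T_s ≈ 4 s

The closed-loop denominator s² + 2s + 1.82 gives ω_n = √1.82 = 1.349 and ζ = 2/(2ω_n) = 0.7412.
2% settling time T_s ≈ 4/(ζω_n) = 4/1 = 4 s.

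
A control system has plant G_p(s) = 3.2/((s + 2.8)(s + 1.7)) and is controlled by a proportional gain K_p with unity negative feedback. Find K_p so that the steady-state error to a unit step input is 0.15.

K_p = 8.43

For a type-0 loop with proportional control, e_ss = 1/(1 + K_p·G_p(0)).
G_p(0) = 0.6723. Require 1/(1 + K_p·0.6723) = 0.15, so 1 + 0.6723·K_p = 6.667.
K_p = (6.667 − 1)/0.6723 = 8.43.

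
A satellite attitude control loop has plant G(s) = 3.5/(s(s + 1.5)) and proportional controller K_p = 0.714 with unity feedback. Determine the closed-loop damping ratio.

ζ = 0.474

With unity feedback the closed-loop characteristic equation is s² + 1.5s + 0.714·3.5 = s² + 1.5s + 2.499 = 0.
Matching s² + 2ζω_n s + ω_n²: ω_n = √2.499 = 1.581 rad/s and 2ζω_n = 1.5, so ζ = 1.5/(2·1.581) = 0.474.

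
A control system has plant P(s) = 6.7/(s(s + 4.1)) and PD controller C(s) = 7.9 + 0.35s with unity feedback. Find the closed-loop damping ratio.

Forward path: (7.9 + 0.35s)·6.7/(s(s+4.1)). The closed-loop characteristic equation is s² + (4.1 + 6.7·0.35)s + 6.7·7.9 = 0.
That is s² + 6.445s + 52.93 = 0, so ω_n = 7.275 rad/s and ζ = 6.445/(2·7.275) = 0.4429.

ζ = 0.443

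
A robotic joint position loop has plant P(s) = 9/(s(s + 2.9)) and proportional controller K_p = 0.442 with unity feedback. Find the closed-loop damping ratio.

ζ = 0.727

The closed-loop denominator is s(s+2.9) + 0.442·9 = s² + 2.9s + 3.978.
Matching s² + 2ζω_n s + ω_n²: ω_n = √3.978 = 1.994 rad/s and 2ζω_n = 2.9, so ζ = 2.9/(2·1.994) = 0.727.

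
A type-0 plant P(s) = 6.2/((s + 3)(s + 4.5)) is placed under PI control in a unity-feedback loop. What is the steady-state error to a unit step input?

The PI controller's integrator makes the forward path type 1, so e_ss to a step is zero.

0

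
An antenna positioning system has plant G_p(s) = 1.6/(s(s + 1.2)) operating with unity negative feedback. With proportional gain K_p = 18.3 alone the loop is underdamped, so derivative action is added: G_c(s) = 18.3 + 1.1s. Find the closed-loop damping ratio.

Forward path: (18.3 + 1.1s)·1.6/(s(s+1.2)). The closed-loop characteristic equation is s² + (1.2 + 1.6·1.1)s + 1.6·18.3 = 0.
That is s² + 2.96s + 29.28 = 0, so ω_n = 5.411 rad/s and ζ = 2.96/(2·5.411) = 0.2735.

ζ = 0.274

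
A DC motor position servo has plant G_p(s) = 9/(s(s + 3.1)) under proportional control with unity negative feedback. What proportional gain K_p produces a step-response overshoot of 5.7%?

From %OS = 100·exp(−πζ/√(1−ζ²)) = 5.7%, ζ = −ln(0.057)/√(π²+ln²(0.057)) = 0.6738.
Characteristic equation s² + 3.1s + 9K_p = 0 gives ζ = 3.1/(2√(9K_p)).
Setting ζ = 0.6738: √(9K_p) = 3.1/(2·0.6738) = 2.3, so K_p = 5.292/9 = 0.588.

K_p = 0.588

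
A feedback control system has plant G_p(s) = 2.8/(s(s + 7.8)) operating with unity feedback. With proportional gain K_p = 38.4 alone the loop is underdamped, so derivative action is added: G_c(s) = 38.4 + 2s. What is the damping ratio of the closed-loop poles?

ζ = 0.646

Forward path: (38.4 + 2s)·2.8/(s(s+7.8)). The closed-loop characteristic equation is s² + (7.8 + 2.8·2)s + 2.8·38.4 = 0.
That is s² + 13.4s + 107.5 = 0, so ω_n = 10.37 rad/s and ζ = 13.4/(2·10.37) = 0.6461.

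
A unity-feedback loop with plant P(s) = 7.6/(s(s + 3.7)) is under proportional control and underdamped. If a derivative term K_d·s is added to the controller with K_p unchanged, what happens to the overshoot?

decrease

The derivative term adds K·K_d to the s-coefficient of the characteristic equation, raising 2ζω_n while ω_n is unchanged; ζ increases, so overshoot decreases.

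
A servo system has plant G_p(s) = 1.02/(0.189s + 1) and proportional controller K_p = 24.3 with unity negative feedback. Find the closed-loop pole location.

s = -136.4

Closed loop: T(s) = K_p·G_p/(1+K_p·G_p) = 24.79/(0.189s + 1 + 24.79), with pole at s = −(1 + 24.79)/0.189 = −136.4.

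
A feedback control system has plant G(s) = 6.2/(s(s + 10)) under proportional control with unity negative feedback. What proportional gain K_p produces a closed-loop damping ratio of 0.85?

Closed-loop characteristic equation: s² + 10s + K_p·6.2 = 0.
So ω_n = √(6.2K_p) and 2ζω_n = 10, giving ζ = 10/(2√(6.2K_p)).
Setting ζ = 0.85: √(6.2K_p) = 10/(2·0.85) = 5.882, so K_p = 34.6/6.2 = 5.58.

K_p = 5.58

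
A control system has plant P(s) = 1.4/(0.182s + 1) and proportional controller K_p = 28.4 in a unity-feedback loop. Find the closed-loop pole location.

Closed loop: T(s) = K_p·P/(1+K_p·P) = 39.76/(0.182s + 1 + 39.76), with pole at s = −(1 + 39.76)/0.182 = −224.

s = -224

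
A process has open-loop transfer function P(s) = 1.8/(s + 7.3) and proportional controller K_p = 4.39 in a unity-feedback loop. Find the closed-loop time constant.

Closed-loop transfer function: T(s) = K_p·P(s)/(1 + K_p·P(s)) = 7.902/(s + 7.3 + 7.902) = 7.902/(s + 15.2).
Time constant τ = 1/15.2 = 0.0658 s.

τ = 0.0658 s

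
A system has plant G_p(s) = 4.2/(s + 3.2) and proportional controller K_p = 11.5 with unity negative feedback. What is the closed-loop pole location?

Closed-loop transfer function: T(s) = K_p·G_p(s)/(1 + K_p·G_p(s)) = 48.3/(s + 3.2 + 48.3) = 48.3/(s + 51.5).
The closed-loop pole is at s = −51.5.

s = -51.5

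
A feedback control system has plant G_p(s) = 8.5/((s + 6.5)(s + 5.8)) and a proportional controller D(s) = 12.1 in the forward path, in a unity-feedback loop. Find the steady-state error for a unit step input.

The loop is type 0. Static position error constant K_pos = D(0)·G_p(0) = 12.1·0.2255 = 2.728.
Steady-state error to a unit step: e_ss = 1/(1+K_pos) = 1/3.728 = 0.268.

0.268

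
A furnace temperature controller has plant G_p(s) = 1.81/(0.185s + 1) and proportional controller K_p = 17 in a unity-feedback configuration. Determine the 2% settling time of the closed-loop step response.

Closed loop: T(s) = K_p·G_p/(1+K_p·G_p) = 30.77/(0.185s + 1 + 30.77), with pole at s = −(1 + 30.77)/0.185 = −171.7.
τ = 1/171.7 = 0.005823 s, so 2% settling time ≈ 4τ = 0.0233 s.

T_s ≈ 0.0233 s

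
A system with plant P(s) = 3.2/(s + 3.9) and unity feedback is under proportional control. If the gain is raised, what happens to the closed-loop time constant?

decrease

The closed-loop bandwidth 3.9+K_p·3.2 grows with K_p, so τ shrinks.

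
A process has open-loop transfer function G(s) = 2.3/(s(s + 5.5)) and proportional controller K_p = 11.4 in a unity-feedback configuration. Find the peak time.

T_p = 0.727 s

The closed-loop denominator s² + 5.5s + 26.22 gives ω_n = √26.22 = 5.121 and ζ = 5.5/(2ω_n) = 0.5371.
Damped frequency ω_d = ω_n√(1−ζ²) = 4.319 rad/s, so peak time T_p = π/ω_d = 0.727 s.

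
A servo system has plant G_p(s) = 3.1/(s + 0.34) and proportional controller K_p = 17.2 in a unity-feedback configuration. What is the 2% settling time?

Closed-loop transfer function: T(s) = K_p·G_p(s)/(1 + K_p·G_p(s)) = 53.32/(s + 0.34 + 53.32) = 53.32/(s + 53.66).
Time constant τ = 1/53.66 = 0.01864 s, so the 2% settling time is about 4τ = 0.0745 s.

T_s ≈ 0.0745 s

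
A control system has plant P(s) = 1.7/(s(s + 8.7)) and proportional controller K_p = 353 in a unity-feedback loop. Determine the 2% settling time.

T_s ≈ 0.92 s

Closed-loop characteristic equation: s² + 8.7s + 600.1 = 0, so ω_n = 24.5 rad/s and ζ = 8.7/(2·24.5) = 0.1776.
2% settling time T_s ≈ 4/(ζω_n) = 4/4.35 = 0.92 s.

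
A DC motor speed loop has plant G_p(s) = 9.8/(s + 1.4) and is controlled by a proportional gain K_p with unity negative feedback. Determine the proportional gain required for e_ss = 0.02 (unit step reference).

K_p = 7

For a type-0 loop with proportional control, e_ss = 1/(1 + K_p·G_p(0)).
G_p(0) = 7. Require 1/(1 + K_p·7) = 0.02, so 1 + 7·K_p = 50.
K_p = (50 − 1)/7 = 7.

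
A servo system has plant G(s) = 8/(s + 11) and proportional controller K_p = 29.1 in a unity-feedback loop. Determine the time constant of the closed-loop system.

Closed-loop transfer function: T(s) = K_p·G(s)/(1 + K_p·G(s)) = 232.8/(s + 11 + 232.8) = 232.8/(s + 243.8).
Time constant τ = 1/243.8 = 0.0041 s.

τ = 0.0041 s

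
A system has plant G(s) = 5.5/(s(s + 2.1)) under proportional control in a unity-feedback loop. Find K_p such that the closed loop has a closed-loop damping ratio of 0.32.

K_p = 1.96

Closed-loop characteristic equation: s² + 2.1s + K_p·5.5 = 0.
So ω_n = √(5.5K_p) and 2ζω_n = 2.1, giving ζ = 2.1/(2√(5.5K_p)).
Setting ζ = 0.32: √(5.5K_p) = 2.1/(2·0.32) = 3.281, so K_p = 10.77/5.5 = 1.96.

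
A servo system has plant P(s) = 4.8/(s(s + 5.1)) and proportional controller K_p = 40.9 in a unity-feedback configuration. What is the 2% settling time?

Closed-loop characteristic equation: s² + 5.1s + 196.3 = 0, so ω_n = 14.01 rad/s and ζ = 5.1/(2·14.01) = 0.182.
2% settling time T_s ≈ 4/(ζω_n) = 4/2.55 = 1.57 s.

T_s ≈ 1.57 s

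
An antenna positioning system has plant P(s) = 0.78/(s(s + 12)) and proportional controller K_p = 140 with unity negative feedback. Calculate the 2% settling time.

T_s ≈ 0.667 s

Closed-loop characteristic equation: s² + 12s + 109.2 = 0, so ω_n = 10.45 rad/s and ζ = 12/(2·10.45) = 0.5742.
2% settling time T_s ≈ 4/(ζω_n) = 4/6 = 0.667 s.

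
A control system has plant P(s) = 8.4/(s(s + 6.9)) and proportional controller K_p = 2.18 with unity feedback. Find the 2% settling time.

From 1 + K_pP(s) = 0: s² + 6.9s + 18.31 = 0 ⇒ ω_n = 4.279, ζ = 0.8062.
2% settling time T_s ≈ 4/(ζω_n) = 4/3.45 = 1.16 s.

T_s ≈ 1.16 s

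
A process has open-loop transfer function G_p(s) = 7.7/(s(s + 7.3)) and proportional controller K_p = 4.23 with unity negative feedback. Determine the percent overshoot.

The closed-loop denominator s² + 7.3s + 32.57 gives ω_n = √32.57 = 5.707 and ζ = 7.3/(2ω_n) = 0.6396.
%OS = 100·exp(−πζ/√(1−ζ²)) = 100·exp(−π·0.6396/√0.591) = 7.33%.

7.33%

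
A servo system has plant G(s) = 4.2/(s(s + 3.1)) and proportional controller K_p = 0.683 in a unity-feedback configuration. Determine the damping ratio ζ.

ζ = 0.915

With unity feedback the closed-loop characteristic equation is s² + 3.1s + 0.683·4.2 = s² + 3.1s + 2.869 = 0.
So ω_n² = 2.869 ⇒ ω_n = 1.694 rad/s, and ζ = 3.1/(2ω_n) = 0.915.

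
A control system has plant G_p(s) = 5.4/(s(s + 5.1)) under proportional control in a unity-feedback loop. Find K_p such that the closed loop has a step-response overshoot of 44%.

From %OS = 100·exp(−πζ/√(1−ζ²)) = 44%, ζ = −ln(0.44)/√(π²+ln²(0.44)) = 0.2528.
Characteristic equation s² + 5.1s + 5.4K_p = 0 gives ζ = 5.1/(2√(5.4K_p)).
Setting ζ = 0.2528: √(5.4K_p) = 5.1/(2·0.2528) = 10.09, so K_p = 101.7/5.4 = 18.8.

K_p = 18.8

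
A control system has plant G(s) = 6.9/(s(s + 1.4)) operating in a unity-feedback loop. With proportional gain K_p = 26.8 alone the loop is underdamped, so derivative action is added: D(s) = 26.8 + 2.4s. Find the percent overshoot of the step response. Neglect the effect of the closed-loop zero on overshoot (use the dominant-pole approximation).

6.31%

Forward path: (26.8 + 2.4s)·6.9/(s(s+1.4)). The closed-loop characteristic equation is s² + (1.4 + 6.9·2.4)s + 6.9·26.8 = 0.
That is s² + 17.96s + 184.9 = 0, so ω_n = 13.6 rad/s and ζ = 17.96/(2·13.6) = 0.6604.
%OS = 100·exp(−πζ/√(1−ζ²)) = 6.31%.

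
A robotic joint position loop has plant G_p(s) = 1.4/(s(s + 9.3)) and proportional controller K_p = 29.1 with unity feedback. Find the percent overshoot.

3.54%

Closed-loop characteristic equation: s² + 9.3s + 40.74 = 0, so ω_n = 6.383 rad/s and ζ = 9.3/(2·6.383) = 0.7285.
%OS = 100·exp(−πζ/√(1−ζ²)) = 100·exp(−π·0.7285/√0.4693) = 3.54%.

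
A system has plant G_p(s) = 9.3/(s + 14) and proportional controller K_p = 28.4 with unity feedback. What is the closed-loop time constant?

Closed-loop transfer function: T(s) = K_p·G_p(s)/(1 + K_p·G_p(s)) = 264.1/(s + 14 + 264.1) = 264.1/(s + 278.1).
Time constant τ = 1/278.1 = 0.0036 s.

τ = 0.0036 s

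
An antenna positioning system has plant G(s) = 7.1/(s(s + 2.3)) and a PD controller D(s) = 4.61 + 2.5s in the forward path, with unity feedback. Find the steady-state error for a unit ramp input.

0.0703

The loop has one pole at the origin (type 1). Velocity error constant K_v = lim_{s→0} s·D(s)G(s) = 4.61·7.1/2.3 = 14.23.
Steady-state error to a unit ramp: e_ss = 1/K_v = 0.0703.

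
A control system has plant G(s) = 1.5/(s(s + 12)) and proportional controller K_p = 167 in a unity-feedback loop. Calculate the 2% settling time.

T_s ≈ 0.667 s

The closed-loop denominator s² + 12s + 250.5 gives ω_n = √250.5 = 15.83 and ζ = 12/(2ω_n) = 0.3791.
2% settling time T_s ≈ 4/(ζω_n) = 4/6 = 0.667 s.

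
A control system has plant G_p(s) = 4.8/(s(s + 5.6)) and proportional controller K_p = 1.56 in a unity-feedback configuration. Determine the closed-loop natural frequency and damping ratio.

With unity feedback the closed-loop characteristic equation is s² + 5.6s + 1.56·4.8 = s² + 5.6s + 7.488 = 0.
Matching s² + 2ζω_n s + ω_n²: ω_n = √7.488 = 2.736 rad/s and 2ζω_n = 5.6, so ζ = 5.6/(2·2.736) = 1.02.

ω_n = 2.74 rad/s, ζ = 1.02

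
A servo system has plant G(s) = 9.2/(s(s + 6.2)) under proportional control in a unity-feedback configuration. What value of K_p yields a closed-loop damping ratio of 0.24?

Closed-loop characteristic equation: s² + 6.2s + K_p·9.2 = 0.
So ω_n = √(9.2K_p) and 2ζω_n = 6.2, giving ζ = 6.2/(2√(9.2K_p)).
Setting ζ = 0.24: √(9.2K_p) = 6.2/(2·0.24) = 12.92, so K_p = 166.8/9.2 = 18.1.

K_p = 18.1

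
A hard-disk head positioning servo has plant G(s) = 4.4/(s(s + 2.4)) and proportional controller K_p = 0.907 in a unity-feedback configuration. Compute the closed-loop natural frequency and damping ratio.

ω_n = 2 rad/s, ζ = 0.601

With unity feedback the closed-loop characteristic equation is s² + 2.4s + 0.907·4.4 = s² + 2.4s + 3.991 = 0.
So ω_n² = 3.991 ⇒ ω_n = 1.998 rad/s, and ζ = 2.4/(2ω_n) = 0.601.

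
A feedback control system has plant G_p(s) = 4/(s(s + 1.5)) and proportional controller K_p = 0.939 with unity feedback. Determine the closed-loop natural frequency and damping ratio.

With unity feedback the closed-loop characteristic equation is s² + 1.5s + 0.939·4 = s² + 1.5s + 3.756 = 0.
So ω_n² = 3.756 ⇒ ω_n = 1.938 rad/s, and ζ = 1.5/(2ω_n) = 0.387.

ω_n = 1.94 rad/s, ζ = 0.387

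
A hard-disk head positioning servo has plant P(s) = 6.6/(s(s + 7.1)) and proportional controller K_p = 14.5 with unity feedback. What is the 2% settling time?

From 1 + K_pP(s) = 0: s² + 7.1s + 95.7 = 0 ⇒ ω_n = 9.783, ζ = 0.3629.
2% settling time T_s ≈ 4/(ζω_n) = 4/3.55 = 1.13 s.

T_s ≈ 1.13 s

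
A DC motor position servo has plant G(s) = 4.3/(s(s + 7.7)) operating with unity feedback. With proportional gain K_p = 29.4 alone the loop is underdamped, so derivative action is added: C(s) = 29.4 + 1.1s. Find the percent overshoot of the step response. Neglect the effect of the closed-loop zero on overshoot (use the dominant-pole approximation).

12.4%

Forward path: (29.4 + 1.1s)·4.3/(s(s+7.7)). The closed-loop characteristic equation is s² + (7.7 + 4.3·1.1)s + 4.3·29.4 = 0.
That is s² + 12.43s + 126.4 = 0, so ω_n = 11.24 rad/s and ζ = 12.43/(2·11.24) = 0.5528.
%OS = 100·exp(−πζ/√(1−ζ²)) = 12.4%.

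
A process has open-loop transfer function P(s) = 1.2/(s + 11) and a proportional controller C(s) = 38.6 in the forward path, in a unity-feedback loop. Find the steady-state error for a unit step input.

0.192

The loop is type 0. Static position error constant K_pos = C(0)·P(0) = 38.6·0.1091 = 4.211.
Steady-state error to a unit step: e_ss = 1/(1+K_pos) = 1/5.211 = 0.192.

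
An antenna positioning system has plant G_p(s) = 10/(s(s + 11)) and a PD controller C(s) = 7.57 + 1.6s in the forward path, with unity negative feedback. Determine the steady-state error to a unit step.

0

The open loop C(s)G_p(s) has a pole at the origin (type 1), so the static position error constant is infinite and e_ss = 1/(1+∞) = 0.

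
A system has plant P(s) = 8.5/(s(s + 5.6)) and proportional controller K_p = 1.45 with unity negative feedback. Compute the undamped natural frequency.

ω_n = 3.51 rad/s

With unity feedback the closed-loop characteristic equation is s² + 5.6s + 1.45·8.5 = s² + 5.6s + 12.32 = 0.
So ω_n² = 12.32 ⇒ ω_n = 3.511 rad/s, and ζ = 5.6/(2ω_n) = 0.798.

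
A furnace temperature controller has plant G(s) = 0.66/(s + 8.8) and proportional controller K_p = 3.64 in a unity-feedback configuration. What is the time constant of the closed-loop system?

Closed-loop transfer function: T(s) = K_p·G(s)/(1 + K_p·G(s)) = 2.402/(s + 8.8 + 2.402) = 2.402/(s + 11.2).
Time constant τ = 1/11.2 = 0.0893 s.

τ = 0.0893 s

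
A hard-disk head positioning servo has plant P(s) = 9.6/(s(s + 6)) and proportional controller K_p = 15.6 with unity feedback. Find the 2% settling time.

From 1 + K_pP(s) = 0: s² + 6s + 149.8 = 0 ⇒ ω_n = 12.24, ζ = 0.2451.
2% settling time T_s ≈ 4/(ζω_n) = 4/3 = 1.33 s.

T_s ≈ 1.33 s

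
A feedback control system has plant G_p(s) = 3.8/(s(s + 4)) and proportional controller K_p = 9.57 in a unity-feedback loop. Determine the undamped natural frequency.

ω_n = 6.03 rad/s

1 + K_p·G_p(s) = 0 gives s² + 4s + 36.37 = 0.
So ω_n² = 36.37 ⇒ ω_n = 6.03 rad/s, and ζ = 4/(2ω_n) = 0.332.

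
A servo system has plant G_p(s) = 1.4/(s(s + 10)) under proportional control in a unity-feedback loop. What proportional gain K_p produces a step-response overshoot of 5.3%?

From %OS = 100·exp(−πζ/√(1−ζ²)) = 5.3%, ζ = −ln(0.053)/√(π²+ln²(0.053)) = 0.683.
Characteristic equation s² + 10s + 1.4K_p = 0 gives ζ = 10/(2√(1.4K_p)).
Setting ζ = 0.683: √(1.4K_p) = 10/(2·0.683) = 7.321, so K_p = 53.6/1.4 = 38.3.

K_p = 38.3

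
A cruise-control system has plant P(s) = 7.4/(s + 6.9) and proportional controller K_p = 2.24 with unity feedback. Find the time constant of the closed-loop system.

Closed-loop transfer function: T(s) = K_p·P(s)/(1 + K_p·P(s)) = 16.58/(s + 6.9 + 16.58) = 16.58/(s + 23.48).
Time constant τ = 1/23.48 = 0.0426 s.

τ = 0.0426 s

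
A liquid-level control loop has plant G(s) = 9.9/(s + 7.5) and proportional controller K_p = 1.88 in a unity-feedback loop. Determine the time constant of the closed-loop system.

τ = 0.0383 s

Closed-loop transfer function: T(s) = K_p·G(s)/(1 + K_p·G(s)) = 18.61/(s + 7.5 + 18.61) = 18.61/(s + 26.11).
Time constant τ = 1/26.11 = 0.0383 s.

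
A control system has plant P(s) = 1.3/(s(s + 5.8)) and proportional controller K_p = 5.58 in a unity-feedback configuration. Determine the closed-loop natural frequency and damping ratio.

1 + K_p·P(s) = 0 gives s² + 5.8s + 7.254 = 0.
So ω_n² = 7.254 ⇒ ω_n = 2.693 rad/s, and ζ = 5.8/(2ω_n) = 1.08.

ω_n = 2.69 rad/s, ζ = 1.08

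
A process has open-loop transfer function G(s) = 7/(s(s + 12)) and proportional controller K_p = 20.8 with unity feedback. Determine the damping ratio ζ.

ζ = 0.497

With unity feedback the closed-loop characteristic equation is s² + 12s + 20.8·7 = s² + 12s + 145.6 = 0.
So ω_n² = 145.6 ⇒ ω_n = 12.07 rad/s, and ζ = 12/(2ω_n) = 0.497.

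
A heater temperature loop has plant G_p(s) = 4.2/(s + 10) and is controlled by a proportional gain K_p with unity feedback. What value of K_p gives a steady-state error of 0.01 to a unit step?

K_p = 236

For a type-0 loop with proportional control, e_ss = 1/(1 + K_p·G_p(0)).
G_p(0) = 0.42. Require 1/(1 + K_p·0.42) = 0.01, so 1 + 0.42·K_p = 100.
K_p = (100 − 1)/0.42 = 236.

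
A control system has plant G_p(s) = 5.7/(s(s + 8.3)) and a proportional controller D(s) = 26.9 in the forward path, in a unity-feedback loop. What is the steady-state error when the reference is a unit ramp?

The loop has one pole at the origin (type 1). Velocity error constant K_v = lim_{s→0} s·D(s)G_p(s) = 26.9·5.7/8.3 = 18.47.
Steady-state error to a unit ramp: e_ss = 1/K_v = 0.0541.

0.0541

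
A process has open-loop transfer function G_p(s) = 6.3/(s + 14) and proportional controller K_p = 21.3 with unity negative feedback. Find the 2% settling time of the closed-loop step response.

T_s ≈ 0.027 s

Closed-loop transfer function: T(s) = K_p·G_p(s)/(1 + K_p·G_p(s)) = 134.2/(s + 14 + 134.2) = 134.2/(s + 148.2).
Time constant τ = 1/148.2 = 0.006748 s, so the 2% settling time is about 4τ = 0.027 s.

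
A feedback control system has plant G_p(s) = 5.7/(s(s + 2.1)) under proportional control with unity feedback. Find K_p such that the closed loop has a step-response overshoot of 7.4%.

K_p = 0.475

From %OS = 100·exp(−πζ/√(1−ζ²)) = 7.4%, ζ = −ln(0.074)/√(π²+ln²(0.074)) = 0.6381.
Characteristic equation s² + 2.1s + 5.7K_p = 0 gives ζ = 2.1/(2√(5.7K_p)).
Setting ζ = 0.6381: √(5.7K_p) = 2.1/(2·0.6381) = 1.645, so K_p = 2.708/5.7 = 0.475.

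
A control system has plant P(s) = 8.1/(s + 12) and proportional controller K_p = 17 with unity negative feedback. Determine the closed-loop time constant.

Closed-loop transfer function: T(s) = K_p·P(s)/(1 + K_p·P(s)) = 137.7/(s + 12 + 137.7) = 137.7/(s + 149.7).
Time constant τ = 1/149.7 = 0.00668 s.

τ = 0.00668 s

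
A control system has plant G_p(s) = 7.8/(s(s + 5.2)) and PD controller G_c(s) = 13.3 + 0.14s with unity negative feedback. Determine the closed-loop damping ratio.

ζ = 0.309

Forward path: (13.3 + 0.14s)·7.8/(s(s+5.2)). The closed-loop characteristic equation is s² + (5.2 + 7.8·0.14)s + 7.8·13.3 = 0.
That is s² + 6.292s + 103.7 = 0, so ω_n = 10.19 rad/s and ζ = 6.292/(2·10.19) = 0.3089.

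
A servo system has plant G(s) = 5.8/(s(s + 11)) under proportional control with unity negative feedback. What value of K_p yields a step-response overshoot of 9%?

K_p = 14.1

From %OS = 100·exp(−πζ/√(1−ζ²)) = 9%, ζ = −ln(0.09)/√(π²+ln²(0.09)) = 0.6083.
Characteristic equation s² + 11s + 5.8K_p = 0 gives ζ = 11/(2√(5.8K_p)).
Setting ζ = 0.6083: √(5.8K_p) = 11/(2·0.6083) = 9.041, so K_p = 81.74/5.8 = 14.1.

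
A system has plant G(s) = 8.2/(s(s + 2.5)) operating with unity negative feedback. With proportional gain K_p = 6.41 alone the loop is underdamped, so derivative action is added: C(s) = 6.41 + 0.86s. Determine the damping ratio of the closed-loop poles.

ζ = 0.659

Forward path: (6.41 + 0.86s)·8.2/(s(s+2.5)). The closed-loop characteristic equation is s² + (2.5 + 8.2·0.86)s + 8.2·6.41 = 0.
That is s² + 9.552s + 52.56 = 0, so ω_n = 7.25 rad/s and ζ = 9.552/(2·7.25) = 0.6588.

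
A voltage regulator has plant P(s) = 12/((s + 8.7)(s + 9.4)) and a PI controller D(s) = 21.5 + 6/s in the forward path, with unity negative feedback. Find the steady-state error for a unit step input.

0

The open loop D(s)P(s) has a pole at the origin (type 1), so the static position error constant is infinite and e_ss = 1/(1+∞) = 0.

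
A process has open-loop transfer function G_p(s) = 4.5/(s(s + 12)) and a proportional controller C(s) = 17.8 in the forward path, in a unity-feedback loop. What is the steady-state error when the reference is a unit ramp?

0.15

The loop has one pole at the origin (type 1). Velocity error constant K_v = lim_{s→0} s·C(s)G_p(s) = 17.8·4.5/12 = 6.675.
Steady-state error to a unit ramp: e_ss = 1/K_v = 0.15.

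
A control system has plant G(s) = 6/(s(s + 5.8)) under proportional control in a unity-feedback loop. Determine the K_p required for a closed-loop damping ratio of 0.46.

K_p = 6.62

Closed-loop characteristic equation: s² + 5.8s + K_p·6 = 0.
So ω_n = √(6K_p) and 2ζω_n = 5.8, giving ζ = 5.8/(2√(6K_p)).
Setting ζ = 0.46: √(6K_p) = 5.8/(2·0.46) = 6.304, so K_p = 39.74/6 = 6.62.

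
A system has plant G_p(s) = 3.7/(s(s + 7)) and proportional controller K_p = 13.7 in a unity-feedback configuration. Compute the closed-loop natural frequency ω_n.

The closed-loop denominator is s(s+7) + 13.7·3.7 = s² + 7s + 50.69.
Matching s² + 2ζω_n s + ω_n²: ω_n = √50.69 = 7.12 rad/s and 2ζω_n = 7, so ζ = 7/(2·7.12) = 0.492.

ω_n = 7.12 rad/s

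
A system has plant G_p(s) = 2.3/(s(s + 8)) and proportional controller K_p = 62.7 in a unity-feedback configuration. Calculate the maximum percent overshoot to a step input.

33%

The closed-loop denominator s² + 8s + 144.2 gives ω_n = √144.2 = 12.01 and ζ = 8/(2ω_n) = 0.3331.
%OS = 100·exp(−πζ/√(1−ζ²)) = 100·exp(−π·0.3331/√0.8891) = 33%.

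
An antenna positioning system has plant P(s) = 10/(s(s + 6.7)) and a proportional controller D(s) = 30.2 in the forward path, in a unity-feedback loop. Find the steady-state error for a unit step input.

The open loop D(s)P(s) has a pole at the origin (type 1), so the static position error constant is infinite and e_ss = 1/(1+∞) = 0.

0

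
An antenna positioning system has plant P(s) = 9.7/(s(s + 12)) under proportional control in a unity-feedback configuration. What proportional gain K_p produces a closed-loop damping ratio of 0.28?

Closed-loop characteristic equation: s² + 12s + K_p·9.7 = 0.
So ω_n = √(9.7K_p) and 2ζω_n = 12, giving ζ = 12/(2√(9.7K_p)).
Setting ζ = 0.28: √(9.7K_p) = 12/(2·0.28) = 21.43, so K_p = 459.2/9.7 = 47.3.

K_p = 47.3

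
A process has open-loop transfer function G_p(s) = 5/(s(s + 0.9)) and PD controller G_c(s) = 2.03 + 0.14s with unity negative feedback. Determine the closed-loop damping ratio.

ζ = 0.251

Forward path: (2.03 + 0.14s)·5/(s(s+0.9)). The closed-loop characteristic equation is s² + (0.9 + 5·0.14)s + 5·2.03 = 0.
That is s² + 1.6s + 10.15 = 0, so ω_n = 3.186 rad/s and ζ = 1.6/(2·3.186) = 0.2511.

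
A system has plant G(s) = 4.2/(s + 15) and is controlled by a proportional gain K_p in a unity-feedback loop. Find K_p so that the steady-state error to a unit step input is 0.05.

Steady-state error for a unit step on this type-0 loop is 1/(1 + K_p·G(0)).
G(0) = 0.28. Require 1/(1 + K_p·0.28) = 0.05, so 1 + 0.28·K_p = 20.
K_p = (20 − 1)/0.28 = 67.9.

K_p = 67.9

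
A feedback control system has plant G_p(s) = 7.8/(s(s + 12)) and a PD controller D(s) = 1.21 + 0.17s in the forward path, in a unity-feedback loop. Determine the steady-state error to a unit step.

0

The open loop D(s)G_p(s) has a pole at the origin (type 1), so the static position error constant is infinite and e_ss = 1/(1+∞) = 0.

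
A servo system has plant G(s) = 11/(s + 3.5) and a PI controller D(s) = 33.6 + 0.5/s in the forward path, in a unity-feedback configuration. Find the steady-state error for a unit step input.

The open loop D(s)G(s) has a pole at the origin (type 1), so the static position error constant is infinite and e_ss = 1/(1+∞) = 0.

0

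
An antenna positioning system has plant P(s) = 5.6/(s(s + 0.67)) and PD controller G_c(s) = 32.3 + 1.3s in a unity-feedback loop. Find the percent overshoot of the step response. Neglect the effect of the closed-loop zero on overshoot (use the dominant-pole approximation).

37.8%

Forward path: (32.3 + 1.3s)·5.6/(s(s+0.67)). The closed-loop characteristic equation is s² + (0.67 + 5.6·1.3)s + 5.6·32.3 = 0.
That is s² + 7.95s + 180.9 = 0, so ω_n = 13.45 rad/s and ζ = 7.95/(2·13.45) = 0.2956.
%OS = 100·exp(−πζ/√(1−ζ²)) = 37.8%.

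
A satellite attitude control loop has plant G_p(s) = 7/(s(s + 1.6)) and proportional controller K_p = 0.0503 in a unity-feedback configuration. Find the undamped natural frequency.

ω_n = 0.593 rad/s

1 + K_p·G_p(s) = 0 gives s² + 1.6s + 0.3521 = 0.
Matching s² + 2ζω_n s + ω_n²: ω_n = √0.3521 = 0.5934 rad/s and 2ζω_n = 1.6, so ζ = 1.6/(2·0.5934) = 1.35.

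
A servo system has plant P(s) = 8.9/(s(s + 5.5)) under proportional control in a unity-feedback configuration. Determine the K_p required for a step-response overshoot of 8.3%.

From %OS = 100·exp(−πζ/√(1−ζ²)) = 8.3%, ζ = −ln(0.083)/√(π²+ln²(0.083)) = 0.621.
Characteristic equation s² + 5.5s + 8.9K_p = 0 gives ζ = 5.5/(2√(8.9K_p)).
Setting ζ = 0.621: √(8.9K_p) = 5.5/(2·0.621) = 4.428, so K_p = 19.61/8.9 = 2.2.

K_p = 2.2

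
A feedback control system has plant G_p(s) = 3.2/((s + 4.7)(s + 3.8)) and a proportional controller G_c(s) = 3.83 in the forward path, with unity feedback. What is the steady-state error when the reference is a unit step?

The loop is type 0. Static position error constant K_pos = G_c(0)·G_p(0) = 3.83·0.1792 = 0.6862.
Steady-state error to a unit step: e_ss = 1/(1+K_pos) = 1/1.686 = 0.593.

0.593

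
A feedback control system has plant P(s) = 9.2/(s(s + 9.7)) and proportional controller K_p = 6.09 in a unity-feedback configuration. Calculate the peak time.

T_p = 0.551 s

From 1 + K_pP(s) = 0: s² + 9.7s + 56.03 = 0 ⇒ ω_n = 7.485, ζ = 0.6479.
Damped frequency ω_d = ω_n√(1−ζ²) = 5.701 rad/s, so peak time T_p = π/ω_d = 0.551 s.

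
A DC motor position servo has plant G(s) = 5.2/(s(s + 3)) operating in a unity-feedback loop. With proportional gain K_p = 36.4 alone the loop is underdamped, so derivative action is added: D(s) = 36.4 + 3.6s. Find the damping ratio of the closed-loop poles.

ζ = 0.789

Forward path: (36.4 + 3.6s)·5.2/(s(s+3)). The closed-loop characteristic equation is s² + (3 + 5.2·3.6)s + 5.2·36.4 = 0.
That is s² + 21.72s + 189.3 = 0, so ω_n = 13.76 rad/s and ζ = 21.72/(2·13.76) = 0.7894.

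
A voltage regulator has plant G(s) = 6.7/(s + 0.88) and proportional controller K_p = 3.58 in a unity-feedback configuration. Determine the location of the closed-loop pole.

s = -24.87

Closed-loop transfer function: T(s) = K_p·G(s)/(1 + K_p·G(s)) = 23.99/(s + 0.88 + 23.99) = 23.99/(s + 24.87).
The closed-loop pole is at s = −24.87.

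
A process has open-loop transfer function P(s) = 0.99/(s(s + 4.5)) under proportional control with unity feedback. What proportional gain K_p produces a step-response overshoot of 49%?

K_p = 104

From %OS = 100·exp(−πζ/√(1−ζ²)) = 49%, ζ = −ln(0.49)/√(π²+ln²(0.49)) = 0.2214.
Characteristic equation s² + 4.5s + 0.99K_p = 0 gives ζ = 4.5/(2√(0.99K_p)).
Setting ζ = 0.2214: √(0.99K_p) = 4.5/(2·0.2214) = 10.16, so K_p = 103.3/0.99 = 104.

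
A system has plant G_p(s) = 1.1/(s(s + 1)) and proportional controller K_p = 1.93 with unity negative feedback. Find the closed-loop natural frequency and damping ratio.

ω_n = 1.46 rad/s, ζ = 0.343

The closed-loop denominator is s(s+1) + 1.93·1.1 = s² + 1s + 2.123.
Matching s² + 2ζω_n s + ω_n²: ω_n = √2.123 = 1.457 rad/s and 2ζω_n = 1, so ζ = 1/(2·1.457) = 0.343.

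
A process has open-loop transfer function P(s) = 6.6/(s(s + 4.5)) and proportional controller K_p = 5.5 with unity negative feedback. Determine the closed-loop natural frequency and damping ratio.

ω_n = 6.02 rad/s, ζ = 0.373

1 + K_p·P(s) = 0 gives s² + 4.5s + 36.3 = 0.
Matching s² + 2ζω_n s + ω_n²: ω_n = √36.3 = 6.025 rad/s and 2ζω_n = 4.5, so ζ = 4.5/(2·6.025) = 0.373.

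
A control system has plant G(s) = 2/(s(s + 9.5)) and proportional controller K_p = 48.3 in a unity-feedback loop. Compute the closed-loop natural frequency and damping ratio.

1 + K_p·G(s) = 0 gives s² + 9.5s + 96.6 = 0.
So ω_n² = 96.6 ⇒ ω_n = 9.829 rad/s, and ζ = 9.5/(2ω_n) = 0.483.

ω_n = 9.83 rad/s, ζ = 0.483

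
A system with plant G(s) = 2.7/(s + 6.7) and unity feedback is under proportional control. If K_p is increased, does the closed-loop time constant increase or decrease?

decrease

The closed-loop bandwidth 6.7+K_p·2.7 grows with K_p, so τ shrinks.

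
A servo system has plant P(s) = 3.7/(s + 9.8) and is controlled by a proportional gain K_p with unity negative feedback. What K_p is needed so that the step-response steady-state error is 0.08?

K_p = 30.5

For a type-0 loop with proportional control, e_ss = 1/(1 + K_p·P(0)).
P(0) = 0.3776. Require 1/(1 + K_p·0.3776) = 0.08, so 1 + 0.3776·K_p = 12.5.
K_p = (12.5 − 1)/0.3776 = 30.5.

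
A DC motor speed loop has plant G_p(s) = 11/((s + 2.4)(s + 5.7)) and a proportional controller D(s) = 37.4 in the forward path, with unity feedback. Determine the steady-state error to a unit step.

The loop is type 0. Static position error constant K_pos = D(0)·G_p(0) = 37.4·0.8041 = 30.07.
Steady-state error to a unit step: e_ss = 1/(1+K_pos) = 1/31.07 = 0.0322.

0.0322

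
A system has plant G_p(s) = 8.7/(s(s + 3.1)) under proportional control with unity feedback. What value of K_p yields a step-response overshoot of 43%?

From %OS = 100·exp(−πζ/√(1−ζ²)) = 43%, ζ = −ln(0.43)/√(π²+ln²(0.43)) = 0.2594.
Characteristic equation s² + 3.1s + 8.7K_p = 0 gives ζ = 3.1/(2√(8.7K_p)).
Setting ζ = 0.2594: √(8.7K_p) = 3.1/(2·0.2594) = 5.974, so K_p = 35.69/8.7 = 4.1.

K_p = 4.1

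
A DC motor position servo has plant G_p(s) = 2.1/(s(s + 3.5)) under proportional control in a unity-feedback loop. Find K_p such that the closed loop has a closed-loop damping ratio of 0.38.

K_p = 10.1

Closed-loop characteristic equation: s² + 3.5s + K_p·2.1 = 0.
So ω_n = √(2.1K_p) and 2ζω_n = 3.5, giving ζ = 3.5/(2√(2.1K_p)).
Setting ζ = 0.38: √(2.1K_p) = 3.5/(2·0.38) = 4.605, so K_p = 21.21/2.1 = 10.1.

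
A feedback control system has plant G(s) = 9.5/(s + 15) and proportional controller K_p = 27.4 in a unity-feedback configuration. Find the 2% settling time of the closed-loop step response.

Closed-loop transfer function: T(s) = K_p·G(s)/(1 + K_p·G(s)) = 260.3/(s + 15 + 260.3) = 260.3/(s + 275.3).
Time constant τ = 1/275.3 = 0.003632 s, so the 2% settling time is about 4τ = 0.0145 s.

T_s ≈ 0.0145 s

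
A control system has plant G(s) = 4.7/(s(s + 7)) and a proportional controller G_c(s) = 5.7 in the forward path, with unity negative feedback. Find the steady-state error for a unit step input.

0

The open loop G_c(s)G(s) has a pole at the origin (type 1), so the static position error constant is infinite and e_ss = 1/(1+∞) = 0.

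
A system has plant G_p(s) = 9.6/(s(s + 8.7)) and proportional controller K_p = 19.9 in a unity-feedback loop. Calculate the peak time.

T_p = 0.239 s

The closed-loop denominator s² + 8.7s + 191 gives ω_n = √191 = 13.82 and ζ = 8.7/(2ω_n) = 0.3147.
Damped frequency ω_d = ω_n√(1−ζ²) = 13.12 rad/s, so peak time T_p = π/ω_d = 0.239 s.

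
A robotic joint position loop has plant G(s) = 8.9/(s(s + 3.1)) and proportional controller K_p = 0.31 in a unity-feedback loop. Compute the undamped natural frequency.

ω_n = 1.66 rad/s

The closed-loop denominator is s(s+3.1) + 0.31·8.9 = s² + 3.1s + 2.759.
Matching s² + 2ζω_n s + ω_n²: ω_n = √2.759 = 1.661 rad/s and 2ζω_n = 3.1, so ζ = 3.1/(2·1.661) = 0.933.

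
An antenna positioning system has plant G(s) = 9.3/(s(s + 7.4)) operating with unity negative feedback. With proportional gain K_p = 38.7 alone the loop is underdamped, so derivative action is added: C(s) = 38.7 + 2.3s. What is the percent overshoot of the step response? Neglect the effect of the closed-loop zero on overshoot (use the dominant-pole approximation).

Forward path: (38.7 + 2.3s)·9.3/(s(s+7.4)). The closed-loop characteristic equation is s² + (7.4 + 9.3·2.3)s + 9.3·38.7 = 0.
That is s² + 28.79s + 359.9 = 0, so ω_n = 18.97 rad/s and ζ = 28.79/(2·18.97) = 0.7588.
%OS = 100·exp(−πζ/√(1−ζ²)) = 2.57%.

2.57%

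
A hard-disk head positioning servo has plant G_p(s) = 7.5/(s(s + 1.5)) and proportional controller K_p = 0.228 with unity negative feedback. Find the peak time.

Closed-loop characteristic equation: s² + 1.5s + 1.71 = 0, so ω_n = 1.308 rad/s and ζ = 1.5/(2·1.308) = 0.5735.
Damped frequency ω_d = ω_n√(1−ζ²) = 1.071 rad/s, so peak time T_p = π/ω_d = 2.93 s.

T_p = 2.93 s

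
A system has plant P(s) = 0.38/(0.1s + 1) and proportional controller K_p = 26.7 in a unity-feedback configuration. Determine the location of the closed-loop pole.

Closed loop: T(s) = K_p·P/(1+K_p·P) = 10.15/(0.1s + 1 + 10.15), with pole at s = −(1 + 10.15)/0.1 = −111.5.

s = -111.5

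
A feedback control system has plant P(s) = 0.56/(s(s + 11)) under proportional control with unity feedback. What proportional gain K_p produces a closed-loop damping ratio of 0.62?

Closed-loop characteristic equation: s² + 11s + K_p·0.56 = 0.
So ω_n = √(0.56K_p) and 2ζω_n = 11, giving ζ = 11/(2√(0.56K_p)).
Setting ζ = 0.62: √(0.56K_p) = 11/(2·0.62) = 8.871, so K_p = 78.69/0.56 = 141.

K_p = 141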